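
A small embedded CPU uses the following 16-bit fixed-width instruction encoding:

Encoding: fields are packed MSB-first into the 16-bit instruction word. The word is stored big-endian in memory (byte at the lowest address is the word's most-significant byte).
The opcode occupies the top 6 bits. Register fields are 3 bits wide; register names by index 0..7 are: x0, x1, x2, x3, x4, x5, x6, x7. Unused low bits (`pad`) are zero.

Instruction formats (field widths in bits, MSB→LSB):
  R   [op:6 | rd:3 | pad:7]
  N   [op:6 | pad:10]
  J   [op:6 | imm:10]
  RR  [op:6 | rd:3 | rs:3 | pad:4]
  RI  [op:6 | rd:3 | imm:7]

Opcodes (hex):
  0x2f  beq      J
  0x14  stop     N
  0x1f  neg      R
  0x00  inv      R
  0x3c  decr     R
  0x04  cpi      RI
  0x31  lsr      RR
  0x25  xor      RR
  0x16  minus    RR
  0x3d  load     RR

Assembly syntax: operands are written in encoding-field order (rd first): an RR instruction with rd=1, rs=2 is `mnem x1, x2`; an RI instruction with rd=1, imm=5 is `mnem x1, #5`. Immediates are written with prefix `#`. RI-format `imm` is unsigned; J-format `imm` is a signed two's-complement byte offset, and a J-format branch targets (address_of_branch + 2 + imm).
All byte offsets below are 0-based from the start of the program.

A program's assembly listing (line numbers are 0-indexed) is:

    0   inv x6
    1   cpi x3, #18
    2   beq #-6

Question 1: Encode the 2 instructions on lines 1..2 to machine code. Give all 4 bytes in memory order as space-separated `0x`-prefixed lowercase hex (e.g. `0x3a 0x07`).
0x11 0x92 0xbf 0xfa

L1: cpi op=0x4:6|rd=3:3|imm=18:7 ⇒ 0x1192 ⇒ big 11 92
L2: beq op=0x2f:6|imm=-6:10 ⇒ 0xbffa ⇒ big bf fa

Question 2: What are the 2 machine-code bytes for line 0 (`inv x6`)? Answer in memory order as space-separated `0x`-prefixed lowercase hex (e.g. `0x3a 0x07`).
L0: inv op=0x0:6|rd=6:3|pad=0:7 ⇒ 0x0300 ⇒ big 03 00

0x03 0x00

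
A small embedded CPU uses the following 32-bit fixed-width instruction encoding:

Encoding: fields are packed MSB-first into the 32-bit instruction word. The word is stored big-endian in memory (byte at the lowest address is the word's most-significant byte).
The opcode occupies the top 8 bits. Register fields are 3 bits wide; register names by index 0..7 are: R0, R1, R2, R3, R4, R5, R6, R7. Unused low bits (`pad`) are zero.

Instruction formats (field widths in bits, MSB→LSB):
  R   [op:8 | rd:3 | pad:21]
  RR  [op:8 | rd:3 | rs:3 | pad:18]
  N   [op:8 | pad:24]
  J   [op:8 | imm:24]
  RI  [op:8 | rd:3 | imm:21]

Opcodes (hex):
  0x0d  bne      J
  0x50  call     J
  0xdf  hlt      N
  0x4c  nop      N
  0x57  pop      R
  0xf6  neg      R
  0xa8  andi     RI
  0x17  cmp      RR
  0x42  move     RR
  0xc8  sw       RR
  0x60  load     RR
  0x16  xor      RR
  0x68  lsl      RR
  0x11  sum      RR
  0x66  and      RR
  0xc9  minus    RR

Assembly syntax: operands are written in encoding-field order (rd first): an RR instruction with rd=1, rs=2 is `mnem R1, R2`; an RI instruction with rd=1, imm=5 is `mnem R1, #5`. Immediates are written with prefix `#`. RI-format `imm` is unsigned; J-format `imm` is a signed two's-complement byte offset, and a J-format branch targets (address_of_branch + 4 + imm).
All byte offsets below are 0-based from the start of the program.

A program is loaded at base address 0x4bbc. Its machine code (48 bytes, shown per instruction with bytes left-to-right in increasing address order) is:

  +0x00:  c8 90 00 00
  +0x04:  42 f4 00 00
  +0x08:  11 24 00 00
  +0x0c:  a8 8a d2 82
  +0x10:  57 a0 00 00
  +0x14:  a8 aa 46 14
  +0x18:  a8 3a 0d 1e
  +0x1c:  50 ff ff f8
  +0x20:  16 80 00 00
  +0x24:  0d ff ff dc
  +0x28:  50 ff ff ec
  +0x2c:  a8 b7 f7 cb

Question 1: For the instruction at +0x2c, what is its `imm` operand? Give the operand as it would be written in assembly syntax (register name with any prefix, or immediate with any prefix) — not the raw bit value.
#1570763

[2c] a8 b7 f7 cb → 0xa8b7f7cb
  opcode bits[31:24]=0xa8: andi/RI
  rd@[23:21]=0x5 ⇒ R5
  imm@[20:0]=0x17f7cb ⇒ #1570763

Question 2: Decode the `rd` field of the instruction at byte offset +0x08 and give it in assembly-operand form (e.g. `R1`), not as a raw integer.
@+08  big-endian(11 24 00 00) = 0x11240000
  opcode bits[31:24]=0x11: sum/RR
  rd@[23:21]=0x1 ⇒ R1
  rs@[20:18]=0x1 ⇒ R1

R1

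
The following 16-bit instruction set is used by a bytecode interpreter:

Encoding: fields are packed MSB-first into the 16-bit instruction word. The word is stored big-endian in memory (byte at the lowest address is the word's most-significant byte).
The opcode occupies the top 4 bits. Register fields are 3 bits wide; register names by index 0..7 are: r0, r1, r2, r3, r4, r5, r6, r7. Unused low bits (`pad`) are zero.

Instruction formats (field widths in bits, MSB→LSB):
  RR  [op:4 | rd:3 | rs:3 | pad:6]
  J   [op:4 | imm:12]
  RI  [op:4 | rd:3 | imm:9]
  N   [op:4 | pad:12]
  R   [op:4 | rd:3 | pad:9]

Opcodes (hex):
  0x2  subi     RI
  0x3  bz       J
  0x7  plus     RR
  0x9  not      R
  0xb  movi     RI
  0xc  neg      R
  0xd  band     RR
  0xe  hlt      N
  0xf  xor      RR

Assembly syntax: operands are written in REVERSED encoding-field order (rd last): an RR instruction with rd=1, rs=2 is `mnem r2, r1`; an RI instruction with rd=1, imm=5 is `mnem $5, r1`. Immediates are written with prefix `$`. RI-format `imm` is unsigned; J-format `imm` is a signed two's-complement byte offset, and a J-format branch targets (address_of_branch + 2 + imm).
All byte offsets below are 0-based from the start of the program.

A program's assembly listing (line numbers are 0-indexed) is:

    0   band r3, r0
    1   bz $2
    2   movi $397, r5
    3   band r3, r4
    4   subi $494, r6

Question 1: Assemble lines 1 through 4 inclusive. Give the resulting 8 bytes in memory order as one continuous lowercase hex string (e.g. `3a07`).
3002bb8dd8c02dee

L1: bz op=0x3:4|imm=2:12 ⇒ 0x3002 ⇒ big 30 02
L2: movi op=0xb:4|rd=5:3|imm=397:9 ⇒ 0xbb8d ⇒ big bb 8d
L3: band op=0xd:4|rd=4:3|rs=3:3|pad=0:6 ⇒ 0xd8c0 ⇒ big d8 c0
L4: subi op=0x2:4|rd=6:3|imm=494:9 ⇒ 0x2dee ⇒ big 2d ee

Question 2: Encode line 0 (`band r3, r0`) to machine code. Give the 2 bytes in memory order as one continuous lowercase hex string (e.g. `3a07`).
d0c0

0. band fields op=0xd:4|rd=0:3|rs=3:3|pad=0:6 → word d0c0h → d0 c0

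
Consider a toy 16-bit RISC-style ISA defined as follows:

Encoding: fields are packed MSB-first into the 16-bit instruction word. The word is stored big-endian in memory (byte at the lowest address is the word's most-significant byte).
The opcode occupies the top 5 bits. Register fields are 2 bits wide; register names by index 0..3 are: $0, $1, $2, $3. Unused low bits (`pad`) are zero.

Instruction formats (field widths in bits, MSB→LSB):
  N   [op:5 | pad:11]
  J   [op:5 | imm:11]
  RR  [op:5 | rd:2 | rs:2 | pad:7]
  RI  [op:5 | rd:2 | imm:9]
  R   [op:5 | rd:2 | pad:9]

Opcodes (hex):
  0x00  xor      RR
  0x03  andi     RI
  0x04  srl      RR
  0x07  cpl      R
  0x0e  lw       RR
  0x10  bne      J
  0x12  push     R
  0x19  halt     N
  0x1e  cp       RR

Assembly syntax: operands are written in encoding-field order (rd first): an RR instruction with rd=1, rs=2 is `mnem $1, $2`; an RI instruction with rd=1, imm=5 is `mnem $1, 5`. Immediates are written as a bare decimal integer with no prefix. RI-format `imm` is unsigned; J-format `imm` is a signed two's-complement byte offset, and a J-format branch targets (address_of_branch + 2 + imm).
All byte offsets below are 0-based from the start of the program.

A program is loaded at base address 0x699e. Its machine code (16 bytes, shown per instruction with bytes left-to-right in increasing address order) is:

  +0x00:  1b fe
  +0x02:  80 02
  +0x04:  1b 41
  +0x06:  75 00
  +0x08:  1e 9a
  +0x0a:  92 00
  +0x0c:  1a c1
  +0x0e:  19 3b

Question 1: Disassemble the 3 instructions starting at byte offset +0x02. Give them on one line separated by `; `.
+0x02: 80 02 ⇒ word 0x8002 (big)
  top 5b → 0x10 → bne [J]
  [10:0] imm=2 = 2
+0x04: 1b 41 ⇒ word 0x1b41 (big)
  top 5b → 0x3 → andi [RI]
  [10:9] rd=1 = $1
  [8:0] imm=321 = 321
+0x06: 75 00 ⇒ word 0x7500 (big)
  top 5b → 0xe → lw [RR]
  [10:9] rd=2 = $2
  [8:7] rs=2 = $2

bne 2; andi $1, 321; lw $2, $2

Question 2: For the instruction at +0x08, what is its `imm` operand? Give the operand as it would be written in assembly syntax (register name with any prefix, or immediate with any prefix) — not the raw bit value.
154

+0x08: 1e 9a ⇒ word 0x1e9a (big)
  op=0x1e9a>>11=0x3 ⇒ andi (RI)
  rd: (w>>9)&0x3=0x3 → $3
  imm: (w>>0)&0x1ff=0x9a → 154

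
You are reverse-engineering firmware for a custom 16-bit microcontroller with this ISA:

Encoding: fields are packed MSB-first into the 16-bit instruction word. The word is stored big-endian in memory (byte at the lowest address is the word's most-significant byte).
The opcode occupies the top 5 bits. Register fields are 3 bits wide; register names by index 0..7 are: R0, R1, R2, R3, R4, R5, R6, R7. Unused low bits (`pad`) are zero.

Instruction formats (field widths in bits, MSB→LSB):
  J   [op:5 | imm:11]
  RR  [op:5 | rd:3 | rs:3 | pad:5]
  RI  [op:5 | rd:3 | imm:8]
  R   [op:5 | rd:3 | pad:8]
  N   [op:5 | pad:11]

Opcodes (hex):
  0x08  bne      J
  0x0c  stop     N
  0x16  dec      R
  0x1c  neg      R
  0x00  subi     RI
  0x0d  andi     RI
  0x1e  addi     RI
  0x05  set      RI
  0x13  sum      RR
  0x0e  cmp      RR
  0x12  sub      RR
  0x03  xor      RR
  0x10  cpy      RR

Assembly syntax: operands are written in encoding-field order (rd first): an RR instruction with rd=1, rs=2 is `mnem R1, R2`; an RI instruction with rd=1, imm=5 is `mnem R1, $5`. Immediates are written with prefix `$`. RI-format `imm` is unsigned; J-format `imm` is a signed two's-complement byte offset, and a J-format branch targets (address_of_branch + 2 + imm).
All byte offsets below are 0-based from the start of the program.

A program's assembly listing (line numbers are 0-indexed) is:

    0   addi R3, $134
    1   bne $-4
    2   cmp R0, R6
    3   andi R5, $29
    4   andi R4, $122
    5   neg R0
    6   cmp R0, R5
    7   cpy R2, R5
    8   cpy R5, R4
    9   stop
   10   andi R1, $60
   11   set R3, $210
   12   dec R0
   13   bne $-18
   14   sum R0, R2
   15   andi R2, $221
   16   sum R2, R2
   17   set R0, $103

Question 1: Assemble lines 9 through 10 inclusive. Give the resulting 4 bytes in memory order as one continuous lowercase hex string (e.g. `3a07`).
6000693c

line 9 (stop): pack op=0xc:5|pad=0:11 = 0x6000; big→ 60 00
line 10 (andi): pack op=0xd:5|rd=1:3|imm=60:8 = 0x693c; big→ 69 3c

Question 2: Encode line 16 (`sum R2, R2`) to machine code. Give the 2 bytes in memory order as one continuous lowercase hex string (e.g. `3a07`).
9a40

L16: sum op=0x13:5|rd=2:3|rs=2:3|pad=0:5 ⇒ 0x9a40 ⇒ big 9a 40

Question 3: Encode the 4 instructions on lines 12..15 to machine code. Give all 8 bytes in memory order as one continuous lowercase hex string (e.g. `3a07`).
12. dec fields op=0x16:5|rd=0:3|pad=0:8 → word b000h → b0 00
13. bne fields op=0x8:5|imm=-18:11 → word 47eeh → 47 ee
14. sum fields op=0x13:5|rd=0:3|rs=2:3|pad=0:5 → word 9840h → 98 40
15. andi fields op=0xd:5|rd=2:3|imm=221:8 → word 6addh → 6a dd

b00047ee98406add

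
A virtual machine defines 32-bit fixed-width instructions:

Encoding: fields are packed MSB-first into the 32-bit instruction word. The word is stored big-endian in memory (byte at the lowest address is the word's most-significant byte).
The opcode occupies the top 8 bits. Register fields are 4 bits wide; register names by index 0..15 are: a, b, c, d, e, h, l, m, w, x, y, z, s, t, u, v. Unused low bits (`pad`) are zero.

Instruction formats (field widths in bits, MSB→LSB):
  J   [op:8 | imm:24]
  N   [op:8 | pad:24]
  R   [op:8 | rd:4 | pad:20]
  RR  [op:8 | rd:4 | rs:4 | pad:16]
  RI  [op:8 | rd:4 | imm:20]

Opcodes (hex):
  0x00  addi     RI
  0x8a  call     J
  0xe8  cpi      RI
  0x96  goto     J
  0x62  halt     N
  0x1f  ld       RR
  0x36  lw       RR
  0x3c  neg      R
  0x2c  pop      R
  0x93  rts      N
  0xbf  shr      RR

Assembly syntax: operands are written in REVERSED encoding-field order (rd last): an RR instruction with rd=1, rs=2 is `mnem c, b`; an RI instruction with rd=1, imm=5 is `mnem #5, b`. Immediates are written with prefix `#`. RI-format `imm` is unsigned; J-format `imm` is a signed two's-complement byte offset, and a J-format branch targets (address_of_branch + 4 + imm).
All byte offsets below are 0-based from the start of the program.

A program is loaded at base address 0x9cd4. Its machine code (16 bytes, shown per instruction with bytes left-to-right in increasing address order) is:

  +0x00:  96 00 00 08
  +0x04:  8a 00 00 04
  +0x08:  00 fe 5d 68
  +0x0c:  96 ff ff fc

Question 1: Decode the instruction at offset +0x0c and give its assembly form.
goto #-4

@+0c  big-endian(96 ff ff fc) = 0x96fffffc
  top 8b → 0x96 → goto [J]
  imm: (w>>0)&0xffffff=0xfffffc (s24→-4) → #-4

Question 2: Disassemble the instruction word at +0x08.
off 0x08: read 00 fe 5d 68 as big → 0x00fe5d68
  top 8b → 0x0 → addi [RI]
  rd: (w>>20)&0xf=0xf → v
  imm: (w>>0)&0xfffff=0xe5d68 → #941416

addi #941416, v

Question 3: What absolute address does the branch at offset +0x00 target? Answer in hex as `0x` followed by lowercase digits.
+0x00: 96 00 00 08 ⇒ word 0x96000008 (big)
  top 8b → 0x96 → goto [J]
  imm: (w>>0)&0xffffff=0x8 → #8
  target = base 0x9cd4 + off 0x00 + 4 + imm 8 = 0x9ce0

0x9ce0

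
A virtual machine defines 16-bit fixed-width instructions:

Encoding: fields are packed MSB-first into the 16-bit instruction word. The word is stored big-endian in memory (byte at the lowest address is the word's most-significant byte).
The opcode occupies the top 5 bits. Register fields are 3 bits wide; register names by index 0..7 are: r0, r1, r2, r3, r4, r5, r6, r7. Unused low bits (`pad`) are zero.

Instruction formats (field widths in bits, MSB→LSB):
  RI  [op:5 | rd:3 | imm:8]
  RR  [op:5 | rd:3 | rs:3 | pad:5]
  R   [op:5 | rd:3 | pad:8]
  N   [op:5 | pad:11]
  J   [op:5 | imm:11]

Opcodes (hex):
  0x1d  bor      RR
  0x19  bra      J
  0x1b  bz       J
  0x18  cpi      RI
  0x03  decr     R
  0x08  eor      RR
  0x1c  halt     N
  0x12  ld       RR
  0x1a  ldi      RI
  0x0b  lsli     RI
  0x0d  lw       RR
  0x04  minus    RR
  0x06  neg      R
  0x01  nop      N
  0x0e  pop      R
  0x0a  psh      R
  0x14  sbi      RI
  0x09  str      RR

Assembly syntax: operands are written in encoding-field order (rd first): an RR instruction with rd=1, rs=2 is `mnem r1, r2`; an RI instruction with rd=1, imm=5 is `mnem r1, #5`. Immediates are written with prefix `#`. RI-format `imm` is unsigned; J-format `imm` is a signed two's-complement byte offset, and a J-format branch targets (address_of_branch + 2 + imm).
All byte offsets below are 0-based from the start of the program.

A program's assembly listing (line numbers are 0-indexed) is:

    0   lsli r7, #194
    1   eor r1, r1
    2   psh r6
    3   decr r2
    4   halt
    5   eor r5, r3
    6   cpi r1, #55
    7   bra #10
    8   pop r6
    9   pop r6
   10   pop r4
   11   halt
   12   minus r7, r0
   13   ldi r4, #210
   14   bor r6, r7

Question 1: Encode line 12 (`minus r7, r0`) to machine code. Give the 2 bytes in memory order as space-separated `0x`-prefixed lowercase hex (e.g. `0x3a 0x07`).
L12: minus op=0x4:5|rd=7:3|rs=0:3|pad=0:5 ⇒ 0x2700 ⇒ big 27 00

0x27 0x00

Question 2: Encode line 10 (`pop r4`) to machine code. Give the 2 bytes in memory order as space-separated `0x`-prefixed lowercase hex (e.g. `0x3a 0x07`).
L10: pop op=0xe:5|rd=4:3|pad=0:8 ⇒ 0x7400 ⇒ big 74 00

0x74 0x00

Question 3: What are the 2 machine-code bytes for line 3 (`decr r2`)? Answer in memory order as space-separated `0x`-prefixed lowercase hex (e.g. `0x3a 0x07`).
line 3 (decr): pack op=0x3:5|rd=2:3|pad=0:8 = 0x1a00; big→ 1a 00

0x1a 0x00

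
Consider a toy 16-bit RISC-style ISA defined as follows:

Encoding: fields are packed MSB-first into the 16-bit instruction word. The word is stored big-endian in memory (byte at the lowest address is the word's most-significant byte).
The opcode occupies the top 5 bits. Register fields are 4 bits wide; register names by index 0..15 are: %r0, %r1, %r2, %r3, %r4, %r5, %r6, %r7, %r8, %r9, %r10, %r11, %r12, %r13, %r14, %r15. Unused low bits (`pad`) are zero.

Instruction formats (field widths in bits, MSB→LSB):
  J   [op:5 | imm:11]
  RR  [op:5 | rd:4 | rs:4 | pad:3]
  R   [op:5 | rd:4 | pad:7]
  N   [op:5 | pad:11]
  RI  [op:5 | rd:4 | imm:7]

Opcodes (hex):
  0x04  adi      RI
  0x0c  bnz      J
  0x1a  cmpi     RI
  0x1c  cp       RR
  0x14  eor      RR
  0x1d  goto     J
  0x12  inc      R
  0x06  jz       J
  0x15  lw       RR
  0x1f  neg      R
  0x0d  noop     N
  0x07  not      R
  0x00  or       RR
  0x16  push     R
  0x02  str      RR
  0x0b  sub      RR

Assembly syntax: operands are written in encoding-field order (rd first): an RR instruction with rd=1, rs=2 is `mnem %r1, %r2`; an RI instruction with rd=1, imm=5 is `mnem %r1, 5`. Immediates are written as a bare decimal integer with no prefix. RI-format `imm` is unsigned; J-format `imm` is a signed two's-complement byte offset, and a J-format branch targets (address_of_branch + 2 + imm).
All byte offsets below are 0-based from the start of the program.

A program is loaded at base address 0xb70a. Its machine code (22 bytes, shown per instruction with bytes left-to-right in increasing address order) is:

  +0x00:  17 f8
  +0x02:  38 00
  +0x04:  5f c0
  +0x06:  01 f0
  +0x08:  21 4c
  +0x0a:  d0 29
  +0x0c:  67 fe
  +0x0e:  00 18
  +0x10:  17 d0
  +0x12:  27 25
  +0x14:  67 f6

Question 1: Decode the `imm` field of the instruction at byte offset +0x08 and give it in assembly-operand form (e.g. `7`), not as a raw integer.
76

+0x08: 21 4c ⇒ word 0x214c (big)
  opcode bits[15:11]=0x4: adi/RI
  rd: (w>>7)&0xf=0x2 → %r2
  imm: (w>>0)&0x7f=0x4c → 76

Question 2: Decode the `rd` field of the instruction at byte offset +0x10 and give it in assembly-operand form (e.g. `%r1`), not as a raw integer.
%r15

@+10  big-endian(17 d0) = 0x17d0
  op=0x17d0>>11=0x2 ⇒ str (RR)
  [10:7] rd=15 = %r15
  [6:3] rs=10 = %r10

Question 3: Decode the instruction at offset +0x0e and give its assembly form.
or %r0, %r3

+0x0e: 00 18 ⇒ word 0x0018 (big)
  top 5b → 0x0 → or [RR]
  rd: (w>>7)&0xf=0x0 → %r0
  rs: (w>>3)&0xf=0x3 → %r3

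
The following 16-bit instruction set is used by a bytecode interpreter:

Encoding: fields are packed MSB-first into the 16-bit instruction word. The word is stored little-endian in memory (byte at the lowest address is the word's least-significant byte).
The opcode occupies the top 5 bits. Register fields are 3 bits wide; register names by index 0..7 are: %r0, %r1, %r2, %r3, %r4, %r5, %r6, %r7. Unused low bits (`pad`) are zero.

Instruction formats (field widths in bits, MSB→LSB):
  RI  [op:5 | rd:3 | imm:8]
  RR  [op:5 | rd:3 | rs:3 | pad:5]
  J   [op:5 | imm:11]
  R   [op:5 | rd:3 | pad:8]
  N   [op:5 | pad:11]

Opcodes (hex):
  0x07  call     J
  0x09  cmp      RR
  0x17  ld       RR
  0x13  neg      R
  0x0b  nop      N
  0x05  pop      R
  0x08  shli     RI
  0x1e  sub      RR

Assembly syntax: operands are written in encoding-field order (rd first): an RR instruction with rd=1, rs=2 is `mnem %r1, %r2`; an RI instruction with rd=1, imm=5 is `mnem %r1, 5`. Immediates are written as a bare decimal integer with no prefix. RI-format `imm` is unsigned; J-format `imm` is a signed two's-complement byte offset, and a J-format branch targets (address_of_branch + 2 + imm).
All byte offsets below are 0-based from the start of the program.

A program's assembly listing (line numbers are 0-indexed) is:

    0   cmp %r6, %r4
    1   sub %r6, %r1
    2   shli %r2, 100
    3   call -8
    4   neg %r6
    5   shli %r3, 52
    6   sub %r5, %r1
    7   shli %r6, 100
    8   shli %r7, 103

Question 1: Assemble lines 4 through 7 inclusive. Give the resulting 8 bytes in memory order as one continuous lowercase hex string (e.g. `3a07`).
009e344320f56446

L4: neg op=0x13:5|rd=6:3|pad=0:8 ⇒ 0x9e00 ⇒ little 00 9e
L5: shli op=0x8:5|rd=3:3|imm=52:8 ⇒ 0x4334 ⇒ little 34 43
L6: sub op=0x1e:5|rd=5:3|rs=1:3|pad=0:5 ⇒ 0xf520 ⇒ little 20 f5
L7: shli op=0x8:5|rd=6:3|imm=100:8 ⇒ 0x4664 ⇒ little 64 46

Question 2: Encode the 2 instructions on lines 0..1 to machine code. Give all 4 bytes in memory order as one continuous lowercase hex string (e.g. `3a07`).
L0: cmp op=0x9:5|rd=6:3|rs=4:3|pad=0:5 ⇒ 0x4e80 ⇒ little 80 4e
L1: sub op=0x1e:5|rd=6:3|rs=1:3|pad=0:5 ⇒ 0xf620 ⇒ little 20 f6

804e20f6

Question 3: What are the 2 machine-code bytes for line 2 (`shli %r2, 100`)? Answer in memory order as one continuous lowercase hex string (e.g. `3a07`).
6442

line 2 (shli): pack op=0x8:5|rd=2:3|imm=100:8 = 0x4264; little→ 64 42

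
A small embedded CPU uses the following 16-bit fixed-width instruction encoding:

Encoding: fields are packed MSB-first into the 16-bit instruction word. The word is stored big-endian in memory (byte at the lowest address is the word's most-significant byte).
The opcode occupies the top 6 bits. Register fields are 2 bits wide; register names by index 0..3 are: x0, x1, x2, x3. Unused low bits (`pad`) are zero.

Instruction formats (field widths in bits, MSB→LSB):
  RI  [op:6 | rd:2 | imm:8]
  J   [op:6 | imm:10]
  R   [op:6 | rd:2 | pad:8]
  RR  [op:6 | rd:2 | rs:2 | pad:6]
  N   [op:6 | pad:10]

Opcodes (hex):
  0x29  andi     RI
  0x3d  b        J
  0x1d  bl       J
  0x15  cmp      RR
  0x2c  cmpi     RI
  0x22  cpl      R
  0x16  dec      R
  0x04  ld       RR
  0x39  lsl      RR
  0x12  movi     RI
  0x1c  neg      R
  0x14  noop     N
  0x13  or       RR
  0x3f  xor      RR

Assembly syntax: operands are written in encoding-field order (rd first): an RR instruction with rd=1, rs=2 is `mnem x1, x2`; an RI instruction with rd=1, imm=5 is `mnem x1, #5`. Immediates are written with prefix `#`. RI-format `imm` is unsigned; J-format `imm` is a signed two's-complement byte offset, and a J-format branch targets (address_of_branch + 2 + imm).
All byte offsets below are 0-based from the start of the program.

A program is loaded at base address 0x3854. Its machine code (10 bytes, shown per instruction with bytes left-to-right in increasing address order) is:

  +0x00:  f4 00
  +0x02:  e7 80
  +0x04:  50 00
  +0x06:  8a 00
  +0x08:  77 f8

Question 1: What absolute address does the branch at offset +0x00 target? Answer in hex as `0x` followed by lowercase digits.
@+00  big-endian(f4 00) = 0xf400
  opcode bits[15:10]=0x3d: b/J
  imm@[9:0]=0x0 ⇒ #0
  target = base 0x3854 + off 0x00 + 2 + imm 0 = 0x3856

0x3856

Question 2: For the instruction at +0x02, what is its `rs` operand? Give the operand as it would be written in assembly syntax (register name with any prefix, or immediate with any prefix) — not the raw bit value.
[02] e7 80 → 0xe780
  op=0xe780>>10=0x39 ⇒ lsl (RR)
  rd@[9:8]=0x3 ⇒ x3
  rs@[7:6]=0x2 ⇒ x2

x2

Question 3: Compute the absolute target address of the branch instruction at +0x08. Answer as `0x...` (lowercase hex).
@+08  big-endian(77 f8) = 0x77f8
  top 6b → 0x1d → bl [J]
  imm@[9:0]=0x3f8 (s10→-8) ⇒ #-8
  target = base 0x3854 + off 0x08 + 2 + imm -8 = 0x3856

0x3856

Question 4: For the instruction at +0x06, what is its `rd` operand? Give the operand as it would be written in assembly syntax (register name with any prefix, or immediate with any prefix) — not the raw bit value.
@+06  big-endian(8a 00) = 0x8a00
  top 6b → 0x22 → cpl [R]
  rd@[9:8]=0x2 ⇒ x2

x2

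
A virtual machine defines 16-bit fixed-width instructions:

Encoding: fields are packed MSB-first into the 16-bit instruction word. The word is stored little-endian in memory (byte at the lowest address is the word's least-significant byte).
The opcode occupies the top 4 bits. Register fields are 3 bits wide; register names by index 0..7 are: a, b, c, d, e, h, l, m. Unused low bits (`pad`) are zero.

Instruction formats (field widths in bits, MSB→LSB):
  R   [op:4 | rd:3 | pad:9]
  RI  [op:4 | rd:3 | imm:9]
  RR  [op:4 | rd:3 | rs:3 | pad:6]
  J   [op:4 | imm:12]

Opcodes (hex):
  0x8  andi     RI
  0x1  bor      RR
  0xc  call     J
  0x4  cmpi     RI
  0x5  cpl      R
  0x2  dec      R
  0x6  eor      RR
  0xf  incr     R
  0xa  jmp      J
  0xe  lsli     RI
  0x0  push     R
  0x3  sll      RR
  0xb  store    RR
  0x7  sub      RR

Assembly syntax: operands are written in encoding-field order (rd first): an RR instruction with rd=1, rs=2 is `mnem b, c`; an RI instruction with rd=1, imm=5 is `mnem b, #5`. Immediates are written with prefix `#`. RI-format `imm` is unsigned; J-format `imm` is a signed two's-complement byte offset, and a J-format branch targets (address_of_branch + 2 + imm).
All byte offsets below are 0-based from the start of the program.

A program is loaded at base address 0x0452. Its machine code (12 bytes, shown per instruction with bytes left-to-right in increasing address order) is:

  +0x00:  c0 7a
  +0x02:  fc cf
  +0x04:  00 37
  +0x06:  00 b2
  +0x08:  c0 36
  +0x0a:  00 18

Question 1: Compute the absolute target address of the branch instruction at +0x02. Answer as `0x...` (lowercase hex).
+0x02: fc cf ⇒ word 0xcffc (little)
  top 4b → 0xc → call [J]
  imm: (w>>0)&0xfff=0xffc (s12→-4) → #-4
  target = base 0x0452 + off 0x02 + 2 + imm -4 = 0x0452

0x0452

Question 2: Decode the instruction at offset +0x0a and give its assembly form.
[0a] 00 18 → 0x1800
  opcode bits[15:12]=0x1: bor/RR
  [11:9] rd=4 = e
  [8:6] rs=0 = a

bor e, a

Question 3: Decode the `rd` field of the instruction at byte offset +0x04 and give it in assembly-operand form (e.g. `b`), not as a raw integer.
d

@+04  little-endian(00 37) = 0x3700
  op=0x3700>>12=0x3 ⇒ sll (RR)
  rd@[11:9]=0x3 ⇒ d
  rs@[8:6]=0x4 ⇒ e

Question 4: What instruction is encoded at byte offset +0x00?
sub h, d

off 0x00: read c0 7a as little → 0x7ac0
  top 4b → 0x7 → sub [RR]
  rd@[11:9]=0x5 ⇒ h
  rs@[8:6]=0x3 ⇒ d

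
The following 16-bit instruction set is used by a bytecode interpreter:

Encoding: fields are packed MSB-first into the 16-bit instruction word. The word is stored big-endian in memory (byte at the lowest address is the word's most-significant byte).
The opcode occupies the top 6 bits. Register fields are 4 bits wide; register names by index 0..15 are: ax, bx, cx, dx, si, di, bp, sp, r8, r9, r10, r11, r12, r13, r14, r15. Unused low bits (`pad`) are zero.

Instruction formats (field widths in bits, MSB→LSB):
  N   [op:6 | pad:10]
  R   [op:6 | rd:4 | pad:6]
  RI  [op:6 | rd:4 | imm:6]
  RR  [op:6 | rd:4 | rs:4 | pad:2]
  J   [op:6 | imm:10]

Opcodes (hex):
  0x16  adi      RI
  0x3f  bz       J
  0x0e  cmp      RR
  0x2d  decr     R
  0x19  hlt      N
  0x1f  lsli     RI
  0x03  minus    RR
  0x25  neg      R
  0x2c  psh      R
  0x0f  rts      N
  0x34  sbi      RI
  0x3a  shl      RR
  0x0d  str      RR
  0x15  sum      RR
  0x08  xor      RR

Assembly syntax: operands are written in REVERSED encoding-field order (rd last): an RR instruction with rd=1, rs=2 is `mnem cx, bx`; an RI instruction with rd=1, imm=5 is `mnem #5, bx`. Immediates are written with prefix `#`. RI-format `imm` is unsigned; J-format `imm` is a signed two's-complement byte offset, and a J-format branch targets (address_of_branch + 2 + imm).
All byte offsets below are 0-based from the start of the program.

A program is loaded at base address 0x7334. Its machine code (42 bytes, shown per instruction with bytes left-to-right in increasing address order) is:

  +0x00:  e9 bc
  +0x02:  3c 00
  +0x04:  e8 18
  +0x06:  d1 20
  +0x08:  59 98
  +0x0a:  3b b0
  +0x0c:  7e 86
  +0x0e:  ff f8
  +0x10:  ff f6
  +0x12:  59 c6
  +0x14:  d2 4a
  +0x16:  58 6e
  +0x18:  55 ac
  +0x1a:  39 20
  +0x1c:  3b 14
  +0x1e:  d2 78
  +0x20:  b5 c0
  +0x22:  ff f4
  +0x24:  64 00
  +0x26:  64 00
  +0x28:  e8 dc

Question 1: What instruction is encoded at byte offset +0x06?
+0x06: d1 20 ⇒ word 0xd120 (big)
  top 6b → 0x34 → sbi [RI]
  [9:6] rd=4 = si
  [5:0] imm=32 = #32

sbi #32, si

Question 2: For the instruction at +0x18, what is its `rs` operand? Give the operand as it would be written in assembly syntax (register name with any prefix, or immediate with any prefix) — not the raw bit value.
r11

+0x18: 55 ac ⇒ word 0x55ac (big)
  op=0x55ac>>10=0x15 ⇒ sum (RR)
  rd: (w>>6)&0xf=0x6 → bp
  rs: (w>>2)&0xf=0xb → r11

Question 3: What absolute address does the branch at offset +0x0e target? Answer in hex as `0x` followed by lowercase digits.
0x733c

@+0e  big-endian(ff f8) = 0xfff8
  top 6b → 0x3f → bz [J]
  imm: (w>>0)&0x3ff=0x3f8 (s10→-8) → #-8
  target = base 0x7334 + off 0x0e + 2 + imm -8 = 0x733c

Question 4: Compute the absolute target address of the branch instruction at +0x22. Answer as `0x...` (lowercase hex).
off 0x22: read ff f4 as big → 0xfff4
  top 6b → 0x3f → bz [J]
  [9:0] imm=1012 (s10→-12) = #-12
  target = base 0x7334 + off 0x22 + 2 + imm -12 = 0x734c

0x734c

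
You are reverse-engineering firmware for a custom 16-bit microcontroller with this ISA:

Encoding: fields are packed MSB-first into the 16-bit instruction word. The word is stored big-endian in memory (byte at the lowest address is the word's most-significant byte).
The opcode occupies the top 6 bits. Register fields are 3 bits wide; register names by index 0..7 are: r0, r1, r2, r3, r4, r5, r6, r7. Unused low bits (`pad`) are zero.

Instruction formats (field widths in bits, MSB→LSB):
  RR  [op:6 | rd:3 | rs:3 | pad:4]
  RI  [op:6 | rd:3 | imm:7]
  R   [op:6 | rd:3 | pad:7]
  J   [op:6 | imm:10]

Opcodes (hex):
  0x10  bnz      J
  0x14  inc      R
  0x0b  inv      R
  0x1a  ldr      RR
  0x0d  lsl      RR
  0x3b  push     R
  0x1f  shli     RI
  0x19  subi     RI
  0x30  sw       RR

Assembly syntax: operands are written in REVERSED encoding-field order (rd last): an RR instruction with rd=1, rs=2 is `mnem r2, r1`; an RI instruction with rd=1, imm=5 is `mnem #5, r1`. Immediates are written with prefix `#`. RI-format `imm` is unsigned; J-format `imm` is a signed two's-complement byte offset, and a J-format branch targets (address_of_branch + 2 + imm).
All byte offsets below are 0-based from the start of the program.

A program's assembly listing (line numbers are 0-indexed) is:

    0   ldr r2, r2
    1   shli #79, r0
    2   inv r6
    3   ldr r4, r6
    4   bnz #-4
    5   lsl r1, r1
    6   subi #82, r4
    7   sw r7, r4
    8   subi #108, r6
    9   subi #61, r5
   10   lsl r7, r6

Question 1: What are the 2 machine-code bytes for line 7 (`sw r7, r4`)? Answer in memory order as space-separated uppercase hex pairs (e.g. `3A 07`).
L7: sw op=0x30:6|rd=4:3|rs=7:3|pad=0:4 ⇒ 0xc270 ⇒ big c2 70

C2 70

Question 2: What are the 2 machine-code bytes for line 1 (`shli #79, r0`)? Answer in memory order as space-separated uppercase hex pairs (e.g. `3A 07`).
L1: shli op=0x1f:6|rd=0:3|imm=79:7 ⇒ 0x7c4f ⇒ big 7c 4f

7C 4F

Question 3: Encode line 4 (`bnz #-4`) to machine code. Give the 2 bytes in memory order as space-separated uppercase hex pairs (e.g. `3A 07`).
43 FC

L4: bnz op=0x10:6|imm=-4:10 ⇒ 0x43fc ⇒ big 43 fc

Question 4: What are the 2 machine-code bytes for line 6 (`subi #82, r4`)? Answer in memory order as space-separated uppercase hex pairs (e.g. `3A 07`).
66 52

line 6 (subi): pack op=0x19:6|rd=4:3|imm=82:7 = 0x6652; big→ 66 52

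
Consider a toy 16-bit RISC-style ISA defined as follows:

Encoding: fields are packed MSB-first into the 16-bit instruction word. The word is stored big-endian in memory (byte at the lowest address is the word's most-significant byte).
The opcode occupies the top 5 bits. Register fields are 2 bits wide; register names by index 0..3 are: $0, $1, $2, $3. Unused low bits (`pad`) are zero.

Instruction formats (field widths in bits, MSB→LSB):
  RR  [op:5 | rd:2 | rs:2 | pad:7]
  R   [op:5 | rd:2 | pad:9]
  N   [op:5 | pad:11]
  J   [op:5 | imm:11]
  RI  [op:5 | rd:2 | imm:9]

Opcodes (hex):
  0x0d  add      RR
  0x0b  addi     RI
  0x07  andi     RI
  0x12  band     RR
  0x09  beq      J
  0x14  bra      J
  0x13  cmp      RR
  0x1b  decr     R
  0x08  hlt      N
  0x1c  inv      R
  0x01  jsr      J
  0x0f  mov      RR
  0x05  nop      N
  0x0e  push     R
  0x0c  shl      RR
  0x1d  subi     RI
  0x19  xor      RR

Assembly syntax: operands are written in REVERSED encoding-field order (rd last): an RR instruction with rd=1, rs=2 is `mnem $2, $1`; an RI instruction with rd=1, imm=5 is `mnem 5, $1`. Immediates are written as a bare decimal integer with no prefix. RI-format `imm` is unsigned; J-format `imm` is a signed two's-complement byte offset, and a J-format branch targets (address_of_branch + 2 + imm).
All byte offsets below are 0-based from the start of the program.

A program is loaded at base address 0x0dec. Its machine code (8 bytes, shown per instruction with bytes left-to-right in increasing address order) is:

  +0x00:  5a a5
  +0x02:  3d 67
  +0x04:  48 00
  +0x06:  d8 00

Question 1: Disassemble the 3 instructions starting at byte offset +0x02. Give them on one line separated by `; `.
andi 359, $2; beq 0; decr $0

@+02  big-endian(3d 67) = 0x3d67
  opcode bits[15:11]=0x7: andi/RI
  [10:9] rd=2 = $2
  [8:0] imm=359 = 359
@+04  big-endian(48 00) = 0x4800
  opcode bits[15:11]=0x9: beq/J
  [10:0] imm=0 = 0
@+06  big-endian(d8 00) = 0xd800
  opcode bits[15:11]=0x1b: decr/R
  [10:9] rd=0 = $0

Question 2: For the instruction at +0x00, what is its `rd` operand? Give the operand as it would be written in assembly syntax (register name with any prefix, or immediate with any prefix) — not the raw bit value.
off 0x00: read 5a a5 as big → 0x5aa5
  opcode bits[15:11]=0xb: addi/RI
  [10:9] rd=1 = $1
  [8:0] imm=165 = 165

$1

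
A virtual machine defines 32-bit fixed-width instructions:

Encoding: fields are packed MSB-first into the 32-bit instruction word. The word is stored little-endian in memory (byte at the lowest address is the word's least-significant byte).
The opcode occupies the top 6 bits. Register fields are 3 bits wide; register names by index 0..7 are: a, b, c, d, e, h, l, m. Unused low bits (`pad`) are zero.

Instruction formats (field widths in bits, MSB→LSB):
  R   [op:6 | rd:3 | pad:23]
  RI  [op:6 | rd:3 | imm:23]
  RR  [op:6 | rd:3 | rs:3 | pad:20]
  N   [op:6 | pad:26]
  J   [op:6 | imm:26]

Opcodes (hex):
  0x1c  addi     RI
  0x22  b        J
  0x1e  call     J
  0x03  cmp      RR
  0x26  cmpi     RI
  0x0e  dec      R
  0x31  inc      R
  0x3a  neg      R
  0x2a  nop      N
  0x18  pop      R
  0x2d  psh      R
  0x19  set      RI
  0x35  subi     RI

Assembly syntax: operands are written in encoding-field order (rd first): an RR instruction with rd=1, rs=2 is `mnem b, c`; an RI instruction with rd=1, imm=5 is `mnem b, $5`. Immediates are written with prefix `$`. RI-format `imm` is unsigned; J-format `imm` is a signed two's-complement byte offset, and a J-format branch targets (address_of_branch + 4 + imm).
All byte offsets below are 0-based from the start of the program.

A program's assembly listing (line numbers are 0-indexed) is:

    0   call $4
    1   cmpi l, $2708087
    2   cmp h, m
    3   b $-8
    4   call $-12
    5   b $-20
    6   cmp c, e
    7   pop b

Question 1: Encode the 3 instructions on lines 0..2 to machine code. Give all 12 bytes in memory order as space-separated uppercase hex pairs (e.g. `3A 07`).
04 00 00 78 77 52 29 9B 00 00 F0 0E

0. call fields op=0x1e:6|imm=4:26 → word 78000004h → 04 00 00 78
1. cmpi fields op=0x26:6|rd=6:3|imm=2708087:23 → word 9b295277h → 77 52 29 9b
2. cmp fields op=0x3:6|rd=5:3|rs=7:3|pad=0:20 → word 0ef00000h → 00 00 f0 0e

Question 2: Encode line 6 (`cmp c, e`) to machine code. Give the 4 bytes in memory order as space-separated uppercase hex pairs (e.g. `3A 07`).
00 00 40 0D

line 6 (cmp): pack op=0x3:6|rd=2:3|rs=4:3|pad=0:20 = 0x0d400000; little→ 00 00 40 0d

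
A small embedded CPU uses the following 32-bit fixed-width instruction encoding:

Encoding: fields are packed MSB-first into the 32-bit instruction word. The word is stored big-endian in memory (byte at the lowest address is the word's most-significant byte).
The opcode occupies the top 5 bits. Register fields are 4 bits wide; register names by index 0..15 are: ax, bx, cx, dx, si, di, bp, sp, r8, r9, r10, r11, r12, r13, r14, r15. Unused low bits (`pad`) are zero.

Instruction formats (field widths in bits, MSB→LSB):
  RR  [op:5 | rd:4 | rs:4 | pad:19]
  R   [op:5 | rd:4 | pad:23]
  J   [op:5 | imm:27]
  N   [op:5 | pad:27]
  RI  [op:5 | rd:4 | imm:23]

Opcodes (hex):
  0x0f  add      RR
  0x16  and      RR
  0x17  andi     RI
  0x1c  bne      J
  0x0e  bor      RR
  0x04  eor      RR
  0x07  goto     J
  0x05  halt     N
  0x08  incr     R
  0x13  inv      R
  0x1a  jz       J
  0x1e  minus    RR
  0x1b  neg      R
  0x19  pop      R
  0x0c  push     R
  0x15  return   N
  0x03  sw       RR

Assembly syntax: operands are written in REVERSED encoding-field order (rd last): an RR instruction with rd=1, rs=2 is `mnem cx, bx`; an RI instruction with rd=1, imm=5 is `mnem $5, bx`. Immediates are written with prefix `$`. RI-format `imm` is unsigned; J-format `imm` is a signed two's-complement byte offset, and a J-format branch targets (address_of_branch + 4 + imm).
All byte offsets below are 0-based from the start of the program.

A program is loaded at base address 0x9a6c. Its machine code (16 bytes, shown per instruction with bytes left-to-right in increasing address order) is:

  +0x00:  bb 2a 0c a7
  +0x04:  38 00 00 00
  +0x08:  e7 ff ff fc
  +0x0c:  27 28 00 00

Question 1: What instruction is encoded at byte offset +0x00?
off 0x00: read bb 2a 0c a7 as big → 0xbb2a0ca7
  opcode bits[31:27]=0x17: andi/RI
  [26:23] rd=6 = bp
  [22:0] imm=2755751 = $2755751

andi $2755751, bp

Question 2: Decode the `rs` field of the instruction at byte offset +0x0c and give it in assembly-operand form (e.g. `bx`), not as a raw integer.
di

@+0c  big-endian(27 28 00 00) = 0x27280000
  opcode bits[31:27]=0x4: eor/RR
  rd@[26:23]=0xe ⇒ r14
  rs@[22:19]=0x5 ⇒ di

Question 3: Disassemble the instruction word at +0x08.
@+08  big-endian(e7 ff ff fc) = 0xe7fffffc
  op=0xe7fffffc>>27=0x1c ⇒ bne (J)
  [26:0] imm=134217724 (s27→-4) = $-4

bne $-4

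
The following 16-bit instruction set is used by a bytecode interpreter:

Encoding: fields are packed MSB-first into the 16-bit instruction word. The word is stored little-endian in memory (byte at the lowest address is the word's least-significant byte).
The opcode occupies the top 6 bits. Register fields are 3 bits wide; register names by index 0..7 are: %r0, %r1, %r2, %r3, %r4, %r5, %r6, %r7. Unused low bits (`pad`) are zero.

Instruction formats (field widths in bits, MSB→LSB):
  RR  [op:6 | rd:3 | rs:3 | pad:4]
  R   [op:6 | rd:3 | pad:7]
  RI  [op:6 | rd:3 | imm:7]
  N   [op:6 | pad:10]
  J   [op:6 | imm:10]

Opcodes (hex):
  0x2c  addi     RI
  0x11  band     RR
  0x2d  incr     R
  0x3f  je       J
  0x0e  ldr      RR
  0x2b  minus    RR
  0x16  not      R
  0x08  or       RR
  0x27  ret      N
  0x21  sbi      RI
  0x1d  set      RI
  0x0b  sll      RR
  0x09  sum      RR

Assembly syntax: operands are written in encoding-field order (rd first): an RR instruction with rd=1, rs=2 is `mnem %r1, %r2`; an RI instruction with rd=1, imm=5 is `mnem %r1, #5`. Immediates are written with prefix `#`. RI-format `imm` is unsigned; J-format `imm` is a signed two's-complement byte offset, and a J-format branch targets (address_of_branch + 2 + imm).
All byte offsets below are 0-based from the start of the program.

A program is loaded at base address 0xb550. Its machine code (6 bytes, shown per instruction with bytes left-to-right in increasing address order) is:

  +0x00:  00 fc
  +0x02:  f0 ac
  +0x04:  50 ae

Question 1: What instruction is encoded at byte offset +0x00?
+0x00: 00 fc ⇒ word 0xfc00 (little)
  top 6b → 0x3f → je [J]
  imm@[9:0]=0x0 ⇒ #0

je #0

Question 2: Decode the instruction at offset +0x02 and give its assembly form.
+0x02: f0 ac ⇒ word 0xacf0 (little)
  op=0xacf0>>10=0x2b ⇒ minus (RR)
  rd@[9:7]=0x1 ⇒ %r1
  rs@[6:4]=0x7 ⇒ %r7

minus %r1, %r7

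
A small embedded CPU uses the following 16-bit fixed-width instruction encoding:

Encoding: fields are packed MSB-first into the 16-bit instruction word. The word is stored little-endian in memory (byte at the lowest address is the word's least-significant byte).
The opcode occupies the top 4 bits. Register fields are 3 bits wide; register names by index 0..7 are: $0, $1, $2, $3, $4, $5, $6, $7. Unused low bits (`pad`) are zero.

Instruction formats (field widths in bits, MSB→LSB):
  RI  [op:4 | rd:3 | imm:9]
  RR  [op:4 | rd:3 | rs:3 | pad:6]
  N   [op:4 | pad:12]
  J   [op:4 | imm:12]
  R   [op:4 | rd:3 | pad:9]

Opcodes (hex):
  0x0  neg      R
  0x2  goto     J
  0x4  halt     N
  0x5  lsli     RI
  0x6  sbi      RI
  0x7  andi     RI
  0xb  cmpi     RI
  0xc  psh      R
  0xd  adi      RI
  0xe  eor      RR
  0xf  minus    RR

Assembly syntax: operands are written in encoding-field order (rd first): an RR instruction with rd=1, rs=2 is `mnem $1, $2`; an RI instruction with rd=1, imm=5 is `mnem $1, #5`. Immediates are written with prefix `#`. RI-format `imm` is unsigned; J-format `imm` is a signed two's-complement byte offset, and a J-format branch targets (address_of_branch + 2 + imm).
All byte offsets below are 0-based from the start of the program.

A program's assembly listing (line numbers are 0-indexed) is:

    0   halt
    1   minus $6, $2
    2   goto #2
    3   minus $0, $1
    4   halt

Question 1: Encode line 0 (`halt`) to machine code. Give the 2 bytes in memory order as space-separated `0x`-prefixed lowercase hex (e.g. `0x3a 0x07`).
L0: halt op=0x4:4|pad=0:12 ⇒ 0x4000 ⇒ little 00 40

0x00 0x40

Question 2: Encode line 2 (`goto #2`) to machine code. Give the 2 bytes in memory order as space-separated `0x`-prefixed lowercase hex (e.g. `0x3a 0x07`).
0x02 0x20

line 2 (goto): pack op=0x2:4|imm=2:12 = 0x2002; little→ 02 20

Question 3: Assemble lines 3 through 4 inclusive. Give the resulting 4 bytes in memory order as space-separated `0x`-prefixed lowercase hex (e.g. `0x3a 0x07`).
L3: minus op=0xf:4|rd=0:3|rs=1:3|pad=0:6 ⇒ 0xf040 ⇒ little 40 f0
L4: halt op=0x4:4|pad=0:12 ⇒ 0x4000 ⇒ little 00 40

0x40 0xf0 0x00 0x40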